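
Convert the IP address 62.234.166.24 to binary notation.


62 = 00111110
234 = 11101010
166 = 10100110
24 = 00011000
Binary: 00111110.11101010.10100110.00011000


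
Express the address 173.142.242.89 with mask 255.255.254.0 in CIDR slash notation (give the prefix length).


Binary: 11111111.11111111.11111110.00000000
Count leading 1s
Prefix: /23


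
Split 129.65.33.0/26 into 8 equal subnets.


New prefix = 26 + 3 = 29
Each subnet has 8 addresses
  129.65.33.0/29
  129.65.33.8/29
  129.65.33.16/29
  129.65.33.24/29
  129.65.33.32/29
  129.65.33.40/29
  129.65.33.48/29
  129.65.33.56/29
Subnets: 129.65.33.0/29, 129.65.33.8/29, 129.65.33.16/29, 129.65.33.24/29, 129.65.33.32/29, 129.65.33.40/29, 129.65.33.48/29, 129.65.33.56/29


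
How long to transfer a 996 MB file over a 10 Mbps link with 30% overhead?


Effective throughput = 10 * (1 - 30/100) = 7 Mbps
File size in Mb = 996 * 8 = 7968 Mb
Time = 7968 / 7
Time = 1138.2857 seconds


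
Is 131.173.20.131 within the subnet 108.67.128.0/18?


Subnet network: 108.67.128.0
Test IP AND mask: 131.173.0.0
No, 131.173.20.131 is not in 108.67.128.0/18


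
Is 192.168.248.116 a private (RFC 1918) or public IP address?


RFC 1918 private ranges:
  10.0.0.0/8 (10.0.0.0 - 10.255.255.255)
  172.16.0.0/12 (172.16.0.0 - 172.31.255.255)
  192.168.0.0/16 (192.168.0.0 - 192.168.255.255)
Private (in 192.168.0.0/16)


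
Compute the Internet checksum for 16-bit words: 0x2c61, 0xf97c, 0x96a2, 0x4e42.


Sum all words (with carry folding):
+ 0x2c61 = 0x2c61
+ 0xf97c = 0x25de
+ 0x96a2 = 0xbc80
+ 0x4e42 = 0x0ac3
One's complement: ~0x0ac3
Checksum = 0xf53c


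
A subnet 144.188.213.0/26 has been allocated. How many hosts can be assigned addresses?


Host bits = 32 - 26 = 6
Total addresses = 2^6 = 64
Usable = total - 2 (network and broadcast)
Usable hosts: 62


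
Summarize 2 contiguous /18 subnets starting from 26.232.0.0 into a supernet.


Original prefix: /18
Number of subnets: 2 = 2^1
New prefix = 18 - 1 = 17
Supernet: 26.232.0.0/17


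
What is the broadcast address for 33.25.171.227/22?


Network: 33.25.168.0/22
Host bits = 10
Set all host bits to 1:
Broadcast: 33.25.171.255


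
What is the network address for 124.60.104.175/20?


IP:   01111100.00111100.01101000.10101111
Mask: 11111111.11111111.11110000.00000000
AND operation:
Net:  01111100.00111100.01100000.00000000
Network: 124.60.96.0/20


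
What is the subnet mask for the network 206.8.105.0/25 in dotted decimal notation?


/25 means 25 network bits, 7 host bits
Binary: 11111111111111111111111110000000
Mask: 255.255.255.128


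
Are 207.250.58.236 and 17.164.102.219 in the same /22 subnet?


Mask: 255.255.252.0
207.250.58.236 AND mask = 207.250.56.0
17.164.102.219 AND mask = 17.164.100.0
No, different subnets (207.250.56.0 vs 17.164.100.0)


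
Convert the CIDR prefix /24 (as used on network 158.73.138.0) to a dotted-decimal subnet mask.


/24 means 24 network bits, 8 host bits
Binary: 11111111111111111111111100000000
Mask: 255.255.255.0


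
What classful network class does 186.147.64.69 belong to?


First octet: 186
Binary: 10111010
10xxxxxx -> Class B (128-191)
Class B, default mask 255.255.0.0 (/16)


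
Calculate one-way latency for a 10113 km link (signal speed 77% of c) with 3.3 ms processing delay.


Speed = 0.77 * 3e5 km/s = 231000 km/s
Propagation delay = 10113 / 231000 = 0.0438 s = 43.7792 ms
Processing delay = 3.3 ms
Total one-way latency = 47.0792 ms


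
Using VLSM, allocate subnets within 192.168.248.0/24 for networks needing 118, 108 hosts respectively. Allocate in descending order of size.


118 hosts -> /25 (126 usable): 192.168.248.0/25
108 hosts -> /25 (126 usable): 192.168.248.128/25
Allocation: 192.168.248.0/25 (118 hosts, 126 usable); 192.168.248.128/25 (108 hosts, 126 usable)


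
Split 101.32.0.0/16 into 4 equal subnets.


New prefix = 16 + 2 = 18
Each subnet has 16384 addresses
  101.32.0.0/18
  101.32.64.0/18
  101.32.128.0/18
  101.32.192.0/18
Subnets: 101.32.0.0/18, 101.32.64.0/18, 101.32.128.0/18, 101.32.192.0/18


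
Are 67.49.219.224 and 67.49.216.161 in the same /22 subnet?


Mask: 255.255.252.0
67.49.219.224 AND mask = 67.49.216.0
67.49.216.161 AND mask = 67.49.216.0
Yes, same subnet (67.49.216.0)


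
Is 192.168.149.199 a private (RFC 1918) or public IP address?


RFC 1918 private ranges:
  10.0.0.0/8 (10.0.0.0 - 10.255.255.255)
  172.16.0.0/12 (172.16.0.0 - 172.31.255.255)
  192.168.0.0/16 (192.168.0.0 - 192.168.255.255)
Private (in 192.168.0.0/16)


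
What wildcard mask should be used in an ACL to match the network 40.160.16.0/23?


Subnet mask: 255.255.254.0
Wildcard = 255.255.255.255 - subnet mask
255 - 255 = 0
255 - 255 = 0
255 - 254 = 1
255 - 0 = 255
Wildcard: 0.0.1.255


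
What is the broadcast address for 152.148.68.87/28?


Network: 152.148.68.80/28
Host bits = 4
Set all host bits to 1:
Broadcast: 152.148.68.95


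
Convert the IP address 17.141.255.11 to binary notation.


17 = 00010001
141 = 10001101
255 = 11111111
11 = 00001011
Binary: 00010001.10001101.11111111.00001011


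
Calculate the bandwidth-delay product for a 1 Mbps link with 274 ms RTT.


BDP = bandwidth * RTT
= 1 Mbps * 274 ms
= 1 * 1e6 * 274 / 1000 bits
= 274000 bits
= 34250 bytes
= 33.4473 KB
BDP = 274000 bits (34250 bytes)


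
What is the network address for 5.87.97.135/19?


IP:   00000101.01010111.01100001.10000111
Mask: 11111111.11111111.11100000.00000000
AND operation:
Net:  00000101.01010111.01100000.00000000
Network: 5.87.96.0/19


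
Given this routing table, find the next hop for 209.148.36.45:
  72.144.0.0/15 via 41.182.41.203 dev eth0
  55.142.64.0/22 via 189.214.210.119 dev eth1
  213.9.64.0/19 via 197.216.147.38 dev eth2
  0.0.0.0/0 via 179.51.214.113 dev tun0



Longest prefix match for 209.148.36.45:
  /15 72.144.0.0: no
  /22 55.142.64.0: no
  /19 213.9.64.0: no
  /0 0.0.0.0: MATCH
Selected: next-hop 179.51.214.113 via tun0 (matched /0)


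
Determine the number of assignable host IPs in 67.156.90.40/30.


Host bits = 32 - 30 = 2
Total addresses = 2^2 = 4
Usable = total - 2 (network and broadcast)
Usable hosts: 2


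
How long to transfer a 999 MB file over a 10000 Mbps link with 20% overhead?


Effective throughput = 10000 * (1 - 20/100) = 8000 Mbps
File size in Mb = 999 * 8 = 7992 Mb
Time = 7992 / 8000
Time = 0.999 seconds


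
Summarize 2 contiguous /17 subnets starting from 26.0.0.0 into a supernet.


Original prefix: /17
Number of subnets: 2 = 2^1
New prefix = 17 - 1 = 16
Supernet: 26.0.0.0/16


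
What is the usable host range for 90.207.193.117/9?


Network: 90.128.0.0
Broadcast: 90.255.255.255
First usable = network + 1
Last usable = broadcast - 1
Range: 90.128.0.1 to 90.255.255.254


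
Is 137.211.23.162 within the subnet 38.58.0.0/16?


Subnet network: 38.58.0.0
Test IP AND mask: 137.211.0.0
No, 137.211.23.162 is not in 38.58.0.0/16


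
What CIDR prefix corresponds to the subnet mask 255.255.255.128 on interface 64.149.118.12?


Binary: 11111111.11111111.11111111.10000000
Count leading 1s
Prefix: /25


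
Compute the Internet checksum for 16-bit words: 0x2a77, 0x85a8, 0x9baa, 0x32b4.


Sum all words (with carry folding):
+ 0x2a77 = 0x2a77
+ 0x85a8 = 0xb01f
+ 0x9baa = 0x4bca
+ 0x32b4 = 0x7e7e
One's complement: ~0x7e7e
Checksum = 0x8181


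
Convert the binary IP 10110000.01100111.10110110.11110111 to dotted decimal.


10110000 = 176
01100111 = 103
10110110 = 182
11110111 = 247
IP: 176.103.182.247


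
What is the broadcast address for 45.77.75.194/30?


Network: 45.77.75.192/30
Host bits = 2
Set all host bits to 1:
Broadcast: 45.77.75.195


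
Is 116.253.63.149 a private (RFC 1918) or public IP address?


RFC 1918 private ranges:
  10.0.0.0/8 (10.0.0.0 - 10.255.255.255)
  172.16.0.0/12 (172.16.0.0 - 172.31.255.255)
  192.168.0.0/16 (192.168.0.0 - 192.168.255.255)
Public (not in any RFC 1918 range)


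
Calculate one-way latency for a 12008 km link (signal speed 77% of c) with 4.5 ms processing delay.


Speed = 0.77 * 3e5 km/s = 231000 km/s
Propagation delay = 12008 / 231000 = 0.052 s = 51.9827 ms
Processing delay = 4.5 ms
Total one-way latency = 56.4827 ms


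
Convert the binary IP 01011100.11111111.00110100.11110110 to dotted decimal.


01011100 = 92
11111111 = 255
00110100 = 52
11110110 = 246
IP: 92.255.52.246


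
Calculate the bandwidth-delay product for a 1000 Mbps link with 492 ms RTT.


BDP = bandwidth * RTT
= 1000 Mbps * 492 ms
= 1000 * 1e6 * 492 / 1000 bits
= 492000000 bits
= 61500000 bytes
= 60058.5938 KB
BDP = 492000000 bits (61500000 bytes)


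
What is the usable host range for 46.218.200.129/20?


Network: 46.218.192.0
Broadcast: 46.218.207.255
First usable = network + 1
Last usable = broadcast - 1
Range: 46.218.192.1 to 46.218.207.254


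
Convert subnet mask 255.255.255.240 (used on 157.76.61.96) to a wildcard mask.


Subnet mask: 255.255.255.240
Wildcard = 255.255.255.255 - subnet mask
255 - 255 = 0
255 - 255 = 0
255 - 255 = 0
255 - 240 = 15
Wildcard: 0.0.0.15


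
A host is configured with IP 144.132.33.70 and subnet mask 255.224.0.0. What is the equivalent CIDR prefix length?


Binary: 11111111.11100000.00000000.00000000
Count leading 1s
Prefix: /11


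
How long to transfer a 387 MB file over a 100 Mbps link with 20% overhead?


Effective throughput = 100 * (1 - 20/100) = 80 Mbps
File size in Mb = 387 * 8 = 3096 Mb
Time = 3096 / 80
Time = 38.7 seconds


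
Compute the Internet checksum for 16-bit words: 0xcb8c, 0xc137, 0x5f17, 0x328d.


Sum all words (with carry folding):
+ 0xcb8c = 0xcb8c
+ 0xc137 = 0x8cc4
+ 0x5f17 = 0xebdb
+ 0x328d = 0x1e69
One's complement: ~0x1e69
Checksum = 0xe196


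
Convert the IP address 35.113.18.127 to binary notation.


35 = 00100011
113 = 01110001
18 = 00010010
127 = 01111111
Binary: 00100011.01110001.00010010.01111111


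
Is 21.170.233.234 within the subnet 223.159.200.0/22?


Subnet network: 223.159.200.0
Test IP AND mask: 21.170.232.0
No, 21.170.233.234 is not in 223.159.200.0/22


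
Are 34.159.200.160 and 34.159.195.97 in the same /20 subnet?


Mask: 255.255.240.0
34.159.200.160 AND mask = 34.159.192.0
34.159.195.97 AND mask = 34.159.192.0
Yes, same subnet (34.159.192.0)


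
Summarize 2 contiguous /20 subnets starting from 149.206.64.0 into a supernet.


Original prefix: /20
Number of subnets: 2 = 2^1
New prefix = 20 - 1 = 19
Supernet: 149.206.64.0/19


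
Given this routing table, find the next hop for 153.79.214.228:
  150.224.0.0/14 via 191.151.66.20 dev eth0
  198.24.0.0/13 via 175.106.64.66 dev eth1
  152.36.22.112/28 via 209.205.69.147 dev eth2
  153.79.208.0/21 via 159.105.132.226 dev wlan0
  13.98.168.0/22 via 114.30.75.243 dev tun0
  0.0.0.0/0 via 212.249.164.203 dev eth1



Longest prefix match for 153.79.214.228:
  /14 150.224.0.0: no
  /13 198.24.0.0: no
  /28 152.36.22.112: no
  /21 153.79.208.0: MATCH
  /22 13.98.168.0: no
  /0 0.0.0.0: MATCH
Selected: next-hop 159.105.132.226 via wlan0 (matched /21)


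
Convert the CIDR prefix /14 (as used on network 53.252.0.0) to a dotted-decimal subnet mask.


/14 means 14 network bits, 18 host bits
Binary: 11111111111111000000000000000000
Mask: 255.252.0.0


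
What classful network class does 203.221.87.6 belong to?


First octet: 203
Binary: 11001011
110xxxxx -> Class C (192-223)
Class C, default mask 255.255.255.0 (/24)


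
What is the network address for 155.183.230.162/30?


IP:   10011011.10110111.11100110.10100010
Mask: 11111111.11111111.11111111.11111100
AND operation:
Net:  10011011.10110111.11100110.10100000
Network: 155.183.230.160/30


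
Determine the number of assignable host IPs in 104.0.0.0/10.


Host bits = 32 - 10 = 22
Total addresses = 2^22 = 4194304
Usable = total - 2 (network and broadcast)
Usable hosts: 4194302


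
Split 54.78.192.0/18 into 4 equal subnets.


New prefix = 18 + 2 = 20
Each subnet has 4096 addresses
  54.78.192.0/20
  54.78.208.0/20
  54.78.224.0/20
  54.78.240.0/20
Subnets: 54.78.192.0/20, 54.78.208.0/20, 54.78.224.0/20, 54.78.240.0/20


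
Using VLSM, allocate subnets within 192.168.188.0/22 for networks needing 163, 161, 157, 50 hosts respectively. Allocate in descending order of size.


163 hosts -> /24 (254 usable): 192.168.188.0/24
161 hosts -> /24 (254 usable): 192.168.189.0/24
157 hosts -> /24 (254 usable): 192.168.190.0/24
50 hosts -> /26 (62 usable): 192.168.191.0/26
Allocation: 192.168.188.0/24 (163 hosts, 254 usable); 192.168.189.0/24 (161 hosts, 254 usable); 192.168.190.0/24 (157 hosts, 254 usable); 192.168.191.0/26 (50 hosts, 62 usable)


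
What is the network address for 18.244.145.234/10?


IP:   00010010.11110100.10010001.11101010
Mask: 11111111.11000000.00000000.00000000
AND operation:
Net:  00010010.11000000.00000000.00000000
Network: 18.192.0.0/10


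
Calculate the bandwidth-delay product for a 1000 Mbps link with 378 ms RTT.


BDP = bandwidth * RTT
= 1000 Mbps * 378 ms
= 1000 * 1e6 * 378 / 1000 bits
= 378000000 bits
= 47250000 bytes
= 46142.5781 KB
BDP = 378000000 bits (47250000 bytes)


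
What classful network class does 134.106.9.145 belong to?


First octet: 134
Binary: 10000110
10xxxxxx -> Class B (128-191)
Class B, default mask 255.255.0.0 (/16)


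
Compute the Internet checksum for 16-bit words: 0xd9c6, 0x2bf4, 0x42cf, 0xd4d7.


Sum all words (with carry folding):
+ 0xd9c6 = 0xd9c6
+ 0x2bf4 = 0x05bb
+ 0x42cf = 0x488a
+ 0xd4d7 = 0x1d62
One's complement: ~0x1d62
Checksum = 0xe29d


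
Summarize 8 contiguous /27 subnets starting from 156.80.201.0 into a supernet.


Original prefix: /27
Number of subnets: 8 = 2^3
New prefix = 27 - 3 = 24
Supernet: 156.80.201.0/24


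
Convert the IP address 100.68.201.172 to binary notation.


100 = 01100100
68 = 01000100
201 = 11001001
172 = 10101100
Binary: 01100100.01000100.11001001.10101100


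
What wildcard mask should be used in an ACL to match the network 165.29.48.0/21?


Subnet mask: 255.255.248.0
Wildcard = 255.255.255.255 - subnet mask
255 - 255 = 0
255 - 255 = 0
255 - 248 = 7
255 - 0 = 255
Wildcard: 0.0.7.255


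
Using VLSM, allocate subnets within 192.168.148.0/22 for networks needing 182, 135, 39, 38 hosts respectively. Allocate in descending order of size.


182 hosts -> /24 (254 usable): 192.168.148.0/24
135 hosts -> /24 (254 usable): 192.168.149.0/24
39 hosts -> /26 (62 usable): 192.168.150.0/26
38 hosts -> /26 (62 usable): 192.168.150.64/26
Allocation: 192.168.148.0/24 (182 hosts, 254 usable); 192.168.149.0/24 (135 hosts, 254 usable); 192.168.150.0/26 (39 hosts, 62 usable); 192.168.150.64/26 (38 hosts, 62 usable)


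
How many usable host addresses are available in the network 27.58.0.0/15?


Host bits = 32 - 15 = 17
Total addresses = 2^17 = 131072
Usable = total - 2 (network and broadcast)
Usable hosts: 131070


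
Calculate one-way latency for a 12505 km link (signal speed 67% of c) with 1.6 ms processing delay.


Speed = 0.67 * 3e5 km/s = 201000 km/s
Propagation delay = 12505 / 201000 = 0.0622 s = 62.2139 ms
Processing delay = 1.6 ms
Total one-way latency = 63.8139 ms


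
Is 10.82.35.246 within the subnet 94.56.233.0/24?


Subnet network: 94.56.233.0
Test IP AND mask: 10.82.35.0
No, 10.82.35.246 is not in 94.56.233.0/24


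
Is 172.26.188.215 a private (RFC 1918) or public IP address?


RFC 1918 private ranges:
  10.0.0.0/8 (10.0.0.0 - 10.255.255.255)
  172.16.0.0/12 (172.16.0.0 - 172.31.255.255)
  192.168.0.0/16 (192.168.0.0 - 192.168.255.255)
Private (in 172.16.0.0/12)


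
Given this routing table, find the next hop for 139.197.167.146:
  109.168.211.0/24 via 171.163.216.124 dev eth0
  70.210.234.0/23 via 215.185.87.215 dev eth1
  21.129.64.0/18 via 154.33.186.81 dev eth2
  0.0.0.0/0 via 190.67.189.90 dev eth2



Longest prefix match for 139.197.167.146:
  /24 109.168.211.0: no
  /23 70.210.234.0: no
  /18 21.129.64.0: no
  /0 0.0.0.0: MATCH
Selected: next-hop 190.67.189.90 via eth2 (matched /0)


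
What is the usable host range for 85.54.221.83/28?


Network: 85.54.221.80
Broadcast: 85.54.221.95
First usable = network + 1
Last usable = broadcast - 1
Range: 85.54.221.81 to 85.54.221.94


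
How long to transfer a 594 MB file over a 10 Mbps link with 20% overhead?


Effective throughput = 10 * (1 - 20/100) = 8 Mbps
File size in Mb = 594 * 8 = 4752 Mb
Time = 4752 / 8
Time = 594 seconds


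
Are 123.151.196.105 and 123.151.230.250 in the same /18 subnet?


Mask: 255.255.192.0
123.151.196.105 AND mask = 123.151.192.0
123.151.230.250 AND mask = 123.151.192.0
Yes, same subnet (123.151.192.0)


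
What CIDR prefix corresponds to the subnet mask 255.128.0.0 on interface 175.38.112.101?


Binary: 11111111.10000000.00000000.00000000
Count leading 1s
Prefix: /9


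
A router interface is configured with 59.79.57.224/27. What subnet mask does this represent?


/27 means 27 network bits, 5 host bits
Binary: 11111111111111111111111111100000
Mask: 255.255.255.224


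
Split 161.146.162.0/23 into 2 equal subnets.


New prefix = 23 + 1 = 24
Each subnet has 256 addresses
  161.146.162.0/24
  161.146.163.0/24
Subnets: 161.146.162.0/24, 161.146.163.0/24


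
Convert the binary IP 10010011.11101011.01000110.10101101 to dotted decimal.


10010011 = 147
11101011 = 235
01000110 = 70
10101101 = 173
IP: 147.235.70.173


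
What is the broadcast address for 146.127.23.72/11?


Network: 146.96.0.0/11
Host bits = 21
Set all host bits to 1:
Broadcast: 146.127.255.255


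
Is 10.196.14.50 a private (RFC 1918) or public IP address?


RFC 1918 private ranges:
  10.0.0.0/8 (10.0.0.0 - 10.255.255.255)
  172.16.0.0/12 (172.16.0.0 - 172.31.255.255)
  192.168.0.0/16 (192.168.0.0 - 192.168.255.255)
Private (in 10.0.0.0/8)


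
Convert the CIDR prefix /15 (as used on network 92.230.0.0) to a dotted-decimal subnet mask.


/15 means 15 network bits, 17 host bits
Binary: 11111111111111100000000000000000
Mask: 255.254.0.0


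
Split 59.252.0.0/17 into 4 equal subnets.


New prefix = 17 + 2 = 19
Each subnet has 8192 addresses
  59.252.0.0/19
  59.252.32.0/19
  59.252.64.0/19
  59.252.96.0/19
Subnets: 59.252.0.0/19, 59.252.32.0/19, 59.252.64.0/19, 59.252.96.0/19


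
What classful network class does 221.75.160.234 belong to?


First octet: 221
Binary: 11011101
110xxxxx -> Class C (192-223)
Class C, default mask 255.255.255.0 (/24)


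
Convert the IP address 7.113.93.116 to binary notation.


7 = 00000111
113 = 01110001
93 = 01011101
116 = 01110100
Binary: 00000111.01110001.01011101.01110100


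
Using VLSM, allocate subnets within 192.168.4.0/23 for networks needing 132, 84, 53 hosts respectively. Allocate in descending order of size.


132 hosts -> /24 (254 usable): 192.168.4.0/24
84 hosts -> /25 (126 usable): 192.168.5.0/25
53 hosts -> /26 (62 usable): 192.168.5.128/26
Allocation: 192.168.4.0/24 (132 hosts, 254 usable); 192.168.5.0/25 (84 hosts, 126 usable); 192.168.5.128/26 (53 hosts, 62 usable)


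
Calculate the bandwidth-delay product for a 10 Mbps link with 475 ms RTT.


BDP = bandwidth * RTT
= 10 Mbps * 475 ms
= 10 * 1e6 * 475 / 1000 bits
= 4750000 bits
= 593750 bytes
= 579.834 KB
BDP = 4750000 bits (593750 bytes)


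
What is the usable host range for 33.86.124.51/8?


Network: 33.0.0.0
Broadcast: 33.255.255.255
First usable = network + 1
Last usable = broadcast - 1
Range: 33.0.0.1 to 33.255.255.254


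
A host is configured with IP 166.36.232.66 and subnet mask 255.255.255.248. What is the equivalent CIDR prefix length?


Binary: 11111111.11111111.11111111.11111000
Count leading 1s
Prefix: /29


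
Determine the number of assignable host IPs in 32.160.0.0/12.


Host bits = 32 - 12 = 20
Total addresses = 2^20 = 1048576
Usable = total - 2 (network and broadcast)
Usable hosts: 1048574


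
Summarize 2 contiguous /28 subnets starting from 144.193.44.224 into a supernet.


Original prefix: /28
Number of subnets: 2 = 2^1
New prefix = 28 - 1 = 27
Supernet: 144.193.44.224/27


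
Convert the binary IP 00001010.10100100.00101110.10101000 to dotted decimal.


00001010 = 10
10100100 = 164
00101110 = 46
10101000 = 168
IP: 10.164.46.168


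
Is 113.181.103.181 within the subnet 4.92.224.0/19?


Subnet network: 4.92.224.0
Test IP AND mask: 113.181.96.0
No, 113.181.103.181 is not in 4.92.224.0/19


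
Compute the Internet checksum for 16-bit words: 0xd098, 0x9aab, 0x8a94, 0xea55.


Sum all words (with carry folding):
+ 0xd098 = 0xd098
+ 0x9aab = 0x6b44
+ 0x8a94 = 0xf5d8
+ 0xea55 = 0xe02e
One's complement: ~0xe02e
Checksum = 0x1fd1


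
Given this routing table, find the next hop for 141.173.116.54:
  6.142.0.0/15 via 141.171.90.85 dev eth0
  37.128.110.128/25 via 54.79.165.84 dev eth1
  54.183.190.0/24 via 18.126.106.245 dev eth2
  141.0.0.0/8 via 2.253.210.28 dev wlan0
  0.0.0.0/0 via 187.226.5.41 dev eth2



Longest prefix match for 141.173.116.54:
  /15 6.142.0.0: no
  /25 37.128.110.128: no
  /24 54.183.190.0: no
  /8 141.0.0.0: MATCH
  /0 0.0.0.0: MATCH
Selected: next-hop 2.253.210.28 via wlan0 (matched /8)


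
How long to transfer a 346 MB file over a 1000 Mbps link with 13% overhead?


Effective throughput = 1000 * (1 - 13/100) = 870 Mbps
File size in Mb = 346 * 8 = 2768 Mb
Time = 2768 / 870
Time = 3.1816 seconds


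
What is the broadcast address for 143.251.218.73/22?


Network: 143.251.216.0/22
Host bits = 10
Set all host bits to 1:
Broadcast: 143.251.219.255


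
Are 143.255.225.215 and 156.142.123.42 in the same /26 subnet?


Mask: 255.255.255.192
143.255.225.215 AND mask = 143.255.225.192
156.142.123.42 AND mask = 156.142.123.0
No, different subnets (143.255.225.192 vs 156.142.123.0)


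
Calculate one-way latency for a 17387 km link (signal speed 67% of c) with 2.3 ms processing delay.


Speed = 0.67 * 3e5 km/s = 201000 km/s
Propagation delay = 17387 / 201000 = 0.0865 s = 86.5025 ms
Processing delay = 2.3 ms
Total one-way latency = 88.8025 ms


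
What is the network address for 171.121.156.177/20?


IP:   10101011.01111001.10011100.10110001
Mask: 11111111.11111111.11110000.00000000
AND operation:
Net:  10101011.01111001.10010000.00000000
Network: 171.121.144.0/20


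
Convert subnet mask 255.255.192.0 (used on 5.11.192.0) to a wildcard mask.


Subnet mask: 255.255.192.0
Wildcard = 255.255.255.255 - subnet mask
255 - 255 = 0
255 - 255 = 0
255 - 192 = 63
255 - 0 = 255
Wildcard: 0.0.63.255


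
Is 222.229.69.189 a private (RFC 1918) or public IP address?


RFC 1918 private ranges:
  10.0.0.0/8 (10.0.0.0 - 10.255.255.255)
  172.16.0.0/12 (172.16.0.0 - 172.31.255.255)
  192.168.0.0/16 (192.168.0.0 - 192.168.255.255)
Public (not in any RFC 1918 range)


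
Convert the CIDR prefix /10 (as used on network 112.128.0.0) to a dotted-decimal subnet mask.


/10 means 10 network bits, 22 host bits
Binary: 11111111110000000000000000000000
Mask: 255.192.0.0


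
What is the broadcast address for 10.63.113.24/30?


Network: 10.63.113.24/30
Host bits = 2
Set all host bits to 1:
Broadcast: 10.63.113.27


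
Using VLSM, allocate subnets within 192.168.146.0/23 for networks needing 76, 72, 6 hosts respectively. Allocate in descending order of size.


76 hosts -> /25 (126 usable): 192.168.146.0/25
72 hosts -> /25 (126 usable): 192.168.146.128/25
6 hosts -> /29 (6 usable): 192.168.147.0/29
Allocation: 192.168.146.0/25 (76 hosts, 126 usable); 192.168.146.128/25 (72 hosts, 126 usable); 192.168.147.0/29 (6 hosts, 6 usable)


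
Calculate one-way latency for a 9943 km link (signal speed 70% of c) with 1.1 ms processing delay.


Speed = 0.7 * 3e5 km/s = 210000 km/s
Propagation delay = 9943 / 210000 = 0.0473 s = 47.3476 ms
Processing delay = 1.1 ms
Total one-way latency = 48.4476 ms


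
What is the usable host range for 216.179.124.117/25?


Network: 216.179.124.0
Broadcast: 216.179.124.127
First usable = network + 1
Last usable = broadcast - 1
Range: 216.179.124.1 to 216.179.124.126


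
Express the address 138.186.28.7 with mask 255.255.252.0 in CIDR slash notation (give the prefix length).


Binary: 11111111.11111111.11111100.00000000
Count leading 1s
Prefix: /22


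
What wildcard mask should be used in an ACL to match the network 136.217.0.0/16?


Subnet mask: 255.255.0.0
Wildcard = 255.255.255.255 - subnet mask
255 - 255 = 0
255 - 255 = 0
255 - 0 = 255
255 - 0 = 255
Wildcard: 0.0.255.255


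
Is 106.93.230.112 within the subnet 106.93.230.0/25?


Subnet network: 106.93.230.0
Test IP AND mask: 106.93.230.0
Yes, 106.93.230.112 is in 106.93.230.0/25


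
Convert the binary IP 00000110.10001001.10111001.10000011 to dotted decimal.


00000110 = 6
10001001 = 137
10111001 = 185
10000011 = 131
IP: 6.137.185.131


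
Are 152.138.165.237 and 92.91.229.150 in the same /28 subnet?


Mask: 255.255.255.240
152.138.165.237 AND mask = 152.138.165.224
92.91.229.150 AND mask = 92.91.229.144
No, different subnets (152.138.165.224 vs 92.91.229.144)


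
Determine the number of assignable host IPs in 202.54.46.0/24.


Host bits = 32 - 24 = 8
Total addresses = 2^8 = 256
Usable = total - 2 (network and broadcast)
Usable hosts: 254


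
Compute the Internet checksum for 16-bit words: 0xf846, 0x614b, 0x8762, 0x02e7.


Sum all words (with carry folding):
+ 0xf846 = 0xf846
+ 0x614b = 0x5992
+ 0x8762 = 0xe0f4
+ 0x02e7 = 0xe3db
One's complement: ~0xe3db
Checksum = 0x1c24


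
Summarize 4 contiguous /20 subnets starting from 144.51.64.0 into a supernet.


Original prefix: /20
Number of subnets: 4 = 2^2
New prefix = 20 - 2 = 18
Supernet: 144.51.64.0/18


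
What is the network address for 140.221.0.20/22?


IP:   10001100.11011101.00000000.00010100
Mask: 11111111.11111111.11111100.00000000
AND operation:
Net:  10001100.11011101.00000000.00000000
Network: 140.221.0.0/22


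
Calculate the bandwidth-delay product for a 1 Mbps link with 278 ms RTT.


BDP = bandwidth * RTT
= 1 Mbps * 278 ms
= 1 * 1e6 * 278 / 1000 bits
= 278000 bits
= 34750 bytes
= 33.9355 KB
BDP = 278000 bits (34750 bytes)


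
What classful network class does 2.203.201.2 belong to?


First octet: 2
Binary: 00000010
0xxxxxxx -> Class A (1-126)
Class A, default mask 255.0.0.0 (/8)


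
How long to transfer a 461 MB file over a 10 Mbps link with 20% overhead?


Effective throughput = 10 * (1 - 20/100) = 8 Mbps
File size in Mb = 461 * 8 = 3688 Mb
Time = 3688 / 8
Time = 461 seconds


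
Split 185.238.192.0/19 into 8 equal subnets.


New prefix = 19 + 3 = 22
Each subnet has 1024 addresses
  185.238.192.0/22
  185.238.196.0/22
  185.238.200.0/22
  185.238.204.0/22
  185.238.208.0/22
  185.238.212.0/22
  185.238.216.0/22
  185.238.220.0/22
Subnets: 185.238.192.0/22, 185.238.196.0/22, 185.238.200.0/22, 185.238.204.0/22, 185.238.208.0/22, 185.238.212.0/22, 185.238.216.0/22, 185.238.220.0/22


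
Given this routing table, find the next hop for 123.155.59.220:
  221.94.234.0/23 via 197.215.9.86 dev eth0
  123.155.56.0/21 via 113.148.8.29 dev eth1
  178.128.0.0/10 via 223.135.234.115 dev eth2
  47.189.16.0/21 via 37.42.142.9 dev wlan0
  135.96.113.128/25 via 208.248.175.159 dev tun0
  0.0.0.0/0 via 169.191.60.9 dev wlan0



Longest prefix match for 123.155.59.220:
  /23 221.94.234.0: no
  /21 123.155.56.0: MATCH
  /10 178.128.0.0: no
  /21 47.189.16.0: no
  /25 135.96.113.128: no
  /0 0.0.0.0: MATCH
Selected: next-hop 113.148.8.29 via eth1 (matched /21)


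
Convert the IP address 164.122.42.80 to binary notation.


164 = 10100100
122 = 01111010
42 = 00101010
80 = 01010000
Binary: 10100100.01111010.00101010.01010000


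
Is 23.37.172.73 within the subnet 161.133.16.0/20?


Subnet network: 161.133.16.0
Test IP AND mask: 23.37.160.0
No, 23.37.172.73 is not in 161.133.16.0/20


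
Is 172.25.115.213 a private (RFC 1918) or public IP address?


RFC 1918 private ranges:
  10.0.0.0/8 (10.0.0.0 - 10.255.255.255)
  172.16.0.0/12 (172.16.0.0 - 172.31.255.255)
  192.168.0.0/16 (192.168.0.0 - 192.168.255.255)
Private (in 172.16.0.0/12)


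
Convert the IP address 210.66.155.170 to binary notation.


210 = 11010010
66 = 01000010
155 = 10011011
170 = 10101010
Binary: 11010010.01000010.10011011.10101010


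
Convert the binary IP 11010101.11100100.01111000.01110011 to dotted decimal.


11010101 = 213
11100100 = 228
01111000 = 120
01110011 = 115
IP: 213.228.120.115


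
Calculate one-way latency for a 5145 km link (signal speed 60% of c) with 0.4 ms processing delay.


Speed = 0.6 * 3e5 km/s = 180000 km/s
Propagation delay = 5145 / 180000 = 0.0286 s = 28.5833 ms
Processing delay = 0.4 ms
Total one-way latency = 28.9833 ms


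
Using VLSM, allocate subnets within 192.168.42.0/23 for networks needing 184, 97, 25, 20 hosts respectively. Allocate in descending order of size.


184 hosts -> /24 (254 usable): 192.168.42.0/24
97 hosts -> /25 (126 usable): 192.168.43.0/25
25 hosts -> /27 (30 usable): 192.168.43.128/27
20 hosts -> /27 (30 usable): 192.168.43.160/27
Allocation: 192.168.42.0/24 (184 hosts, 254 usable); 192.168.43.0/25 (97 hosts, 126 usable); 192.168.43.128/27 (25 hosts, 30 usable); 192.168.43.160/27 (20 hosts, 30 usable)


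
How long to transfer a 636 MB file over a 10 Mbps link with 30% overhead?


Effective throughput = 10 * (1 - 30/100) = 7 Mbps
File size in Mb = 636 * 8 = 5088 Mb
Time = 5088 / 7
Time = 726.8571 seconds


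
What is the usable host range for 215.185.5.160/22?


Network: 215.185.4.0
Broadcast: 215.185.7.255
First usable = network + 1
Last usable = broadcast - 1
Range: 215.185.4.1 to 215.185.7.254


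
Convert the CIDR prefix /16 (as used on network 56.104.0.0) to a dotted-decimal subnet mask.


/16 means 16 network bits, 16 host bits
Binary: 11111111111111110000000000000000
Mask: 255.255.0.0


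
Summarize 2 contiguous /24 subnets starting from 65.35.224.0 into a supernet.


Original prefix: /24
Number of subnets: 2 = 2^1
New prefix = 24 - 1 = 23
Supernet: 65.35.224.0/23


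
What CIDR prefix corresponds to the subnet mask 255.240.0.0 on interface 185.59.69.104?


Binary: 11111111.11110000.00000000.00000000
Count leading 1s
Prefix: /12


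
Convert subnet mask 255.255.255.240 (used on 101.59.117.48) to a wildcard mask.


Subnet mask: 255.255.255.240
Wildcard = 255.255.255.255 - subnet mask
255 - 255 = 0
255 - 255 = 0
255 - 255 = 0
255 - 240 = 15
Wildcard: 0.0.0.15


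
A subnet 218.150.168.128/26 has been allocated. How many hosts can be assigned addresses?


Host bits = 32 - 26 = 6
Total addresses = 2^6 = 64
Usable = total - 2 (network and broadcast)
Usable hosts: 62


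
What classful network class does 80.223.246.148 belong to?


First octet: 80
Binary: 01010000
0xxxxxxx -> Class A (1-126)
Class A, default mask 255.0.0.0 (/8)


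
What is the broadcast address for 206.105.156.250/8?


Network: 206.0.0.0/8
Host bits = 24
Set all host bits to 1:
Broadcast: 206.255.255.255


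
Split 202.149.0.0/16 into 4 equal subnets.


New prefix = 16 + 2 = 18
Each subnet has 16384 addresses
  202.149.0.0/18
  202.149.64.0/18
  202.149.128.0/18
  202.149.192.0/18
Subnets: 202.149.0.0/18, 202.149.64.0/18, 202.149.128.0/18, 202.149.192.0/18


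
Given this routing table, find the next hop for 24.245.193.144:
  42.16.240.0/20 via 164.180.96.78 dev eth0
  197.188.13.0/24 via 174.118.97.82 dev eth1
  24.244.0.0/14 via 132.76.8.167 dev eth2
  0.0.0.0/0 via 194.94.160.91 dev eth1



Longest prefix match for 24.245.193.144:
  /20 42.16.240.0: no
  /24 197.188.13.0: no
  /14 24.244.0.0: MATCH
  /0 0.0.0.0: MATCH
Selected: next-hop 132.76.8.167 via eth2 (matched /14)


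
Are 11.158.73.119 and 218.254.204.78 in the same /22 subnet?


Mask: 255.255.252.0
11.158.73.119 AND mask = 11.158.72.0
218.254.204.78 AND mask = 218.254.204.0
No, different subnets (11.158.72.0 vs 218.254.204.0)


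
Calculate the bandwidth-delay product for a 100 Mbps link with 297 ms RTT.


BDP = bandwidth * RTT
= 100 Mbps * 297 ms
= 100 * 1e6 * 297 / 1000 bits
= 29700000 bits
= 3712500 bytes
= 3625.4883 KB
BDP = 29700000 bits (3712500 bytes)


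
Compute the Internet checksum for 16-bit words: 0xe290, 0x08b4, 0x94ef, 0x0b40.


Sum all words (with carry folding):
+ 0xe290 = 0xe290
+ 0x08b4 = 0xeb44
+ 0x94ef = 0x8034
+ 0x0b40 = 0x8b74
One's complement: ~0x8b74
Checksum = 0x748b


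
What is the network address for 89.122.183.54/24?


IP:   01011001.01111010.10110111.00110110
Mask: 11111111.11111111.11111111.00000000
AND operation:
Net:  01011001.01111010.10110111.00000000
Network: 89.122.183.0/24


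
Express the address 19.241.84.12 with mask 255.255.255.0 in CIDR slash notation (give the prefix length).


Binary: 11111111.11111111.11111111.00000000
Count leading 1s
Prefix: /24


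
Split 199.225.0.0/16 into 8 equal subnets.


New prefix = 16 + 3 = 19
Each subnet has 8192 addresses
  199.225.0.0/19
  199.225.32.0/19
  199.225.64.0/19
  199.225.96.0/19
  199.225.128.0/19
  199.225.160.0/19
  199.225.192.0/19
  199.225.224.0/19
Subnets: 199.225.0.0/19, 199.225.32.0/19, 199.225.64.0/19, 199.225.96.0/19, 199.225.128.0/19, 199.225.160.0/19, 199.225.192.0/19, 199.225.224.0/19


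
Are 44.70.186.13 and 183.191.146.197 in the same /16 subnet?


Mask: 255.255.0.0
44.70.186.13 AND mask = 44.70.0.0
183.191.146.197 AND mask = 183.191.0.0
No, different subnets (44.70.0.0 vs 183.191.0.0)


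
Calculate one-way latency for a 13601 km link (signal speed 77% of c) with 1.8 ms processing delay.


Speed = 0.77 * 3e5 km/s = 231000 km/s
Propagation delay = 13601 / 231000 = 0.0589 s = 58.8788 ms
Processing delay = 1.8 ms
Total one-way latency = 60.6788 ms


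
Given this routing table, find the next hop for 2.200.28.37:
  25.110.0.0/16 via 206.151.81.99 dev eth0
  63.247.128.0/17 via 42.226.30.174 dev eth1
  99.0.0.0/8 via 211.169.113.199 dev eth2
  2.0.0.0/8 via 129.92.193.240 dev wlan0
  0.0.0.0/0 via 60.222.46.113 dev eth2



Longest prefix match for 2.200.28.37:
  /16 25.110.0.0: no
  /17 63.247.128.0: no
  /8 99.0.0.0: no
  /8 2.0.0.0: MATCH
  /0 0.0.0.0: MATCH
Selected: next-hop 129.92.193.240 via wlan0 (matched /8)


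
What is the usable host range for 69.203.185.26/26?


Network: 69.203.185.0
Broadcast: 69.203.185.63
First usable = network + 1
Last usable = broadcast - 1
Range: 69.203.185.1 to 69.203.185.62


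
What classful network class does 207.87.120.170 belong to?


First octet: 207
Binary: 11001111
110xxxxx -> Class C (192-223)
Class C, default mask 255.255.255.0 (/24)


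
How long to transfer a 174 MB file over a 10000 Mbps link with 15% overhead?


Effective throughput = 10000 * (1 - 15/100) = 8500 Mbps
File size in Mb = 174 * 8 = 1392 Mb
Time = 1392 / 8500
Time = 0.1638 seconds


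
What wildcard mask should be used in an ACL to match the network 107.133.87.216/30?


Subnet mask: 255.255.255.252
Wildcard = 255.255.255.255 - subnet mask
255 - 255 = 0
255 - 255 = 0
255 - 255 = 0
255 - 252 = 3
Wildcard: 0.0.0.3


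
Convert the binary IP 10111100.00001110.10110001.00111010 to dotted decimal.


10111100 = 188
00001110 = 14
10110001 = 177
00111010 = 58
IP: 188.14.177.58


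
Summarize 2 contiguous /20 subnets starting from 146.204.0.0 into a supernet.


Original prefix: /20
Number of subnets: 2 = 2^1
New prefix = 20 - 1 = 19
Supernet: 146.204.0.0/19


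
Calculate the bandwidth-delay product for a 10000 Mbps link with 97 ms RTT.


BDP = bandwidth * RTT
= 10000 Mbps * 97 ms
= 10000 * 1e6 * 97 / 1000 bits
= 970000000 bits
= 121250000 bytes
= 118408.2031 KB
BDP = 970000000 bits (121250000 bytes)


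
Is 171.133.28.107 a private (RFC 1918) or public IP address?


RFC 1918 private ranges:
  10.0.0.0/8 (10.0.0.0 - 10.255.255.255)
  172.16.0.0/12 (172.16.0.0 - 172.31.255.255)
  192.168.0.0/16 (192.168.0.0 - 192.168.255.255)
Public (not in any RFC 1918 range)


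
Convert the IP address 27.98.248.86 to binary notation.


27 = 00011011
98 = 01100010
248 = 11111000
86 = 01010110
Binary: 00011011.01100010.11111000.01010110


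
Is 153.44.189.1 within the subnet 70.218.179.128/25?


Subnet network: 70.218.179.128
Test IP AND mask: 153.44.189.0
No, 153.44.189.1 is not in 70.218.179.128/25


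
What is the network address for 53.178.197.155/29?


IP:   00110101.10110010.11000101.10011011
Mask: 11111111.11111111.11111111.11111000
AND operation:
Net:  00110101.10110010.11000101.10011000
Network: 53.178.197.152/29


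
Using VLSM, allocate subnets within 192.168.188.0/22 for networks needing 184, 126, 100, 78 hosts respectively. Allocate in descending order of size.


184 hosts -> /24 (254 usable): 192.168.188.0/24
126 hosts -> /25 (126 usable): 192.168.189.0/25
100 hosts -> /25 (126 usable): 192.168.189.128/25
78 hosts -> /25 (126 usable): 192.168.190.0/25
Allocation: 192.168.188.0/24 (184 hosts, 254 usable); 192.168.189.0/25 (126 hosts, 126 usable); 192.168.189.128/25 (100 hosts, 126 usable); 192.168.190.0/25 (78 hosts, 126 usable)


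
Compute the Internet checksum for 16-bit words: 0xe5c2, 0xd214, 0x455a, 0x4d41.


Sum all words (with carry folding):
+ 0xe5c2 = 0xe5c2
+ 0xd214 = 0xb7d7
+ 0x455a = 0xfd31
+ 0x4d41 = 0x4a73
One's complement: ~0x4a73
Checksum = 0xb58c


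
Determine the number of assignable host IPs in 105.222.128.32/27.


Host bits = 32 - 27 = 5
Total addresses = 2^5 = 32
Usable = total - 2 (network and broadcast)
Usable hosts: 30


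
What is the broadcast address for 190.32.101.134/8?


Network: 190.0.0.0/8
Host bits = 24
Set all host bits to 1:
Broadcast: 190.255.255.255


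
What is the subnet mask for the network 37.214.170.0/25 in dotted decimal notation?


/25 means 25 network bits, 7 host bits
Binary: 11111111111111111111111110000000
Mask: 255.255.255.128


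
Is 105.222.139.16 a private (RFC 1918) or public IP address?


RFC 1918 private ranges:
  10.0.0.0/8 (10.0.0.0 - 10.255.255.255)
  172.16.0.0/12 (172.16.0.0 - 172.31.255.255)
  192.168.0.0/16 (192.168.0.0 - 192.168.255.255)
Public (not in any RFC 1918 range)


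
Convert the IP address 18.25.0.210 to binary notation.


18 = 00010010
25 = 00011001
0 = 00000000
210 = 11010010
Binary: 00010010.00011001.00000000.11010010


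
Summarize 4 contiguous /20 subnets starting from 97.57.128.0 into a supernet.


Original prefix: /20
Number of subnets: 4 = 2^2
New prefix = 20 - 2 = 18
Supernet: 97.57.128.0/18


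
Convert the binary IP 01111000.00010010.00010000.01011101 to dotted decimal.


01111000 = 120
00010010 = 18
00010000 = 16
01011101 = 93
IP: 120.18.16.93


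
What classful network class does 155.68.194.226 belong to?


First octet: 155
Binary: 10011011
10xxxxxx -> Class B (128-191)
Class B, default mask 255.255.0.0 (/16)


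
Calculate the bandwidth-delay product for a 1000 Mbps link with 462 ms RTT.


BDP = bandwidth * RTT
= 1000 Mbps * 462 ms
= 1000 * 1e6 * 462 / 1000 bits
= 462000000 bits
= 57750000 bytes
= 56396.4844 KB
BDP = 462000000 bits (57750000 bytes)


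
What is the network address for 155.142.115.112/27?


IP:   10011011.10001110.01110011.01110000
Mask: 11111111.11111111.11111111.11100000
AND operation:
Net:  10011011.10001110.01110011.01100000
Network: 155.142.115.96/27


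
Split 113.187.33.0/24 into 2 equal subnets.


New prefix = 24 + 1 = 25
Each subnet has 128 addresses
  113.187.33.0/25
  113.187.33.128/25
Subnets: 113.187.33.0/25, 113.187.33.128/25


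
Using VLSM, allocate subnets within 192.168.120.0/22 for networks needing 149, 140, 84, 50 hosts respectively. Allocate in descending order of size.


149 hosts -> /24 (254 usable): 192.168.120.0/24
140 hosts -> /24 (254 usable): 192.168.121.0/24
84 hosts -> /25 (126 usable): 192.168.122.0/25
50 hosts -> /26 (62 usable): 192.168.122.128/26
Allocation: 192.168.120.0/24 (149 hosts, 254 usable); 192.168.121.0/24 (140 hosts, 254 usable); 192.168.122.0/25 (84 hosts, 126 usable); 192.168.122.128/26 (50 hosts, 62 usable)
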